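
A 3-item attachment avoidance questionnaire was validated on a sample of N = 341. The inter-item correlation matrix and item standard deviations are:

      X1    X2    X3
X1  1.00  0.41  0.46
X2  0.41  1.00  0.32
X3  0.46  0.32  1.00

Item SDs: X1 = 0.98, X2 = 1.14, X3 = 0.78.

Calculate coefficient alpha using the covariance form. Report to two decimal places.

Σσ²ᵢ = 0.98² + 1.14² + 0.78² = 2.8684
Covariances σ_ij = r_ij · s_i · s_j:
  σ(X1,X2) = 0.41 × 0.98 × 1.14 = 0.4581
  σ(X1,X3) = 0.46 × 0.98 × 0.78 = 0.3516
  σ(X2,X3) = 0.32 × 1.14 × 0.78 = 0.2845
σ²_T = Σσ²ᵢ + 2·Σσ_ij = 2.8684 + 2 × 1.0942 = 5.0568
α = (3/2)·(1 − 2.8684/5.0568) = 0.65

coefficient alpha = 0.65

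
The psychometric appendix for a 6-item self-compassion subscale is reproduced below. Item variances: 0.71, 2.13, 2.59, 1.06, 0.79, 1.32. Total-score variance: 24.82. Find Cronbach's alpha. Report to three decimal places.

Σσᵢ² = 0.71 + 2.13 + 2.59 + 1.06 + 0.79 + 1.32 = 8.60
α = (k/(k−1))·(1 − Σσᵢ²/σ²_T) = (6/5)·(1 − 8.60/24.82) = 0.784

α = 0.784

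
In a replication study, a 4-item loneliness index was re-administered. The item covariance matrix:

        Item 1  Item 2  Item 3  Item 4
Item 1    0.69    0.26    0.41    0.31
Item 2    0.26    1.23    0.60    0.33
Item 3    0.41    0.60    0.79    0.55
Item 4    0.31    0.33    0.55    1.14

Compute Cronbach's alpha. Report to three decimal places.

Σσ²ᵢ = 0.69 + 1.23 + 0.79 + 1.14 = 3.85
Sum of the distinct covariances = 2.46
Var(T) = 3.85 + 2 × 2.46 = 8.77
α = (k/(k−1))·(1 − Σσ²ᵢ/Var(T)) = (4/3)·(1 − 3.85/8.77) = 0.748

α = 0.748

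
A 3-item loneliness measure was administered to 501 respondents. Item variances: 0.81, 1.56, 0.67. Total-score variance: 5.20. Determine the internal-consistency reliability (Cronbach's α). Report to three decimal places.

Cronbach's α = 0.623

Σσ²ᵢ = 0.81 + 1.56 + 0.67 = 3.04
α = (k/(k−1))·(1 − Σσ²ᵢ/Var(T)) = (3/2)·(1 − 3.04/5.20) = 0.623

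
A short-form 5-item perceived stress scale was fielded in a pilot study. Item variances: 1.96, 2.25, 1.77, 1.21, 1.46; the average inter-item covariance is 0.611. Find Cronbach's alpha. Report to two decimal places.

Σσᵢ² = 1.96 + 2.25 + 1.77 + 1.21 + 1.46 = 8.65
Sum of the 10 distinct covariances = 10 × 0.611 = 6.110
total variance = Σσᵢ² + 2·Σcov = 8.65 + 2 × 6.110 = 20.870
α = (5/4)·(1 − 8.65/20.870) = 0.73

Cronbach's alpha = 0.73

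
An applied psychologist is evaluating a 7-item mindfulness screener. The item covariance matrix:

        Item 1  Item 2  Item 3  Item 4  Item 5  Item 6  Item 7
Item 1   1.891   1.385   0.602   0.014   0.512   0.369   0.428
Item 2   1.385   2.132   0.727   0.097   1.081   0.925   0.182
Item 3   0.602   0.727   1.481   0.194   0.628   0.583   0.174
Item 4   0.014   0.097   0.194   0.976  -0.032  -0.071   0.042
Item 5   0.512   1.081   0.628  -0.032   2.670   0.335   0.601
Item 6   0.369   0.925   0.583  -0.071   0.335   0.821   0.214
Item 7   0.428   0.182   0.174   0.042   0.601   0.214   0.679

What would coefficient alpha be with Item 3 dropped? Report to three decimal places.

Remaining items: Item 1, Item 2, Item 4, Item 5, Item 6, Item 7 (k = 6).
Σσᵢ² = 1.891 + 2.132 + 0.976 + 2.670 + 0.821 + 0.679 = 9.169
σ²_T = 9.169 + 2 × 6.082 = 21.333
α (item deleted) = (6/5)·(1 − 9.169/21.333) = 0.684

α = 0.684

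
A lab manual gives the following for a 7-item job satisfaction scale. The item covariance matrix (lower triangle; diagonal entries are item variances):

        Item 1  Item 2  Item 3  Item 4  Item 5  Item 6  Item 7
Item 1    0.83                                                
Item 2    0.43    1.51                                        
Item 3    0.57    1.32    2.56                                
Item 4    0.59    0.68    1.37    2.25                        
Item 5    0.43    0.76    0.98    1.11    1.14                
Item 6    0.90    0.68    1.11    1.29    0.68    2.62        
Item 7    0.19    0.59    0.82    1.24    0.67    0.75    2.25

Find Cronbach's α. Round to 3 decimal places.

Cronbach's α = 0.843

Σσᵢ² = 0.83 + 1.51 + 2.56 + 2.25 + 1.14 + 2.62 + 2.25 = 13.16
Sum of the distinct covariances = 17.16
σ²_T = 13.16 + 2 × 17.16 = 47.48
α = (k/(k−1))·(1 − Σσᵢ²/σ²_T) = (7/6)·(1 − 13.16/47.48) = 0.843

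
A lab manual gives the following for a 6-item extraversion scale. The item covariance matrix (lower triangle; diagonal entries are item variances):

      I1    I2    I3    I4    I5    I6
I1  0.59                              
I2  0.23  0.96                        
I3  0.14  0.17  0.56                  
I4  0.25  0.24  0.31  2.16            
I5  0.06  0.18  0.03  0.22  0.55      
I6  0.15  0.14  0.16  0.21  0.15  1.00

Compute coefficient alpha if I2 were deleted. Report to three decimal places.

Remaining items: I1, I3, I4, I5, I6 (k = 5).
sum of item variances = 0.59 + 0.56 + 2.16 + 0.55 + 1.00 = 4.86
Var(T) = 4.86 + 2 × 1.68 = 8.22
α (item deleted) = (5/4)·(1 − 4.86/8.22) = 0.511

α = 0.511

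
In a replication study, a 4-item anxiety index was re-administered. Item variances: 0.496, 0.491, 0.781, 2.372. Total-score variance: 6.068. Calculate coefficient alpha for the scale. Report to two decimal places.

α = 0.42

ΣVar(i) = 0.496 + 0.491 + 0.781 + 2.372 = 4.140
α = (k/(k−1))·(1 − ΣVar(i)/Var(T)) = (4/3)·(1 − 4.140/6.068) = 0.42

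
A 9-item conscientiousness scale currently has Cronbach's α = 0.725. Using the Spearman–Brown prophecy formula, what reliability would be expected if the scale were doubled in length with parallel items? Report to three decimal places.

Length factor m = 2
α' = m·α / (1 + (m−1)·α)
   = 2 × 0.725 / (1 + (2 − 1) × 0.725)
   = 1.4500 / 1.7250 = 0.841

predicted reliability = 0.841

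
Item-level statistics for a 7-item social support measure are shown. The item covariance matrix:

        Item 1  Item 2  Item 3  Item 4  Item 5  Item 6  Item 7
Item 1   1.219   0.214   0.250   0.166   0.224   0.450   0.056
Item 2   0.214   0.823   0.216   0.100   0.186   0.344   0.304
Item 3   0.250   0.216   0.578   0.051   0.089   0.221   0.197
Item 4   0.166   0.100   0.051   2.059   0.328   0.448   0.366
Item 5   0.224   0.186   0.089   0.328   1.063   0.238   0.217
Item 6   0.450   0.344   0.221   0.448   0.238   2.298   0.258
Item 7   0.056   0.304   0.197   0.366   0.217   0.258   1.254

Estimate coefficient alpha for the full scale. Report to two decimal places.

α = 0.60

Σσᵢ² = 1.219 + 0.823 + 0.578 + 2.059 + 1.063 + 2.298 + 1.254 = 9.294
Sum of the distinct covariances = 4.923
σ²_T = 9.294 + 2 × 4.923 = 19.140
α = (k/(k−1))·(1 − Σσᵢ²/σ²_T) = (7/6)·(1 − 9.294/19.140) = 0.60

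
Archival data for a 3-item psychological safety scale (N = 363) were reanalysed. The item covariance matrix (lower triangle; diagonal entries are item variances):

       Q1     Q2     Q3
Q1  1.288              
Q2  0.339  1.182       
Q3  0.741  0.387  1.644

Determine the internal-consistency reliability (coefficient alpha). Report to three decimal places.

Σσᵢ² = 1.288 + 1.182 + 1.644 = 4.114
Σ_{i<j} σ_ij = 1.467
Var(T) = 4.114 + 2 × 1.467 = 7.048
α = (k/(k−1))·(1 − Σσᵢ²/Var(T)) = (3/2)·(1 − 4.114/7.048) = 0.624

coefficient alpha = 0.624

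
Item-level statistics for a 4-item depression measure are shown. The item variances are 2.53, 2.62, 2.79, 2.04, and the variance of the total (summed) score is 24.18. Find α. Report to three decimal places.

α = 0.783

sum of item variances = 2.53 + 2.62 + 2.79 + 2.04 = 9.98
α = (k/(k−1))·(1 − sum of item variances/σ²_T) = (4/3)·(1 − 9.98/24.18) = 0.783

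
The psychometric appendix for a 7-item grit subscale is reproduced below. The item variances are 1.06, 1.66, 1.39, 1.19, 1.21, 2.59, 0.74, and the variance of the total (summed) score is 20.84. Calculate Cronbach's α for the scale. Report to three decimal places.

α = 0.616

Σσᵢ² = 1.06 + 1.66 + 1.39 + 1.19 + 1.21 + 2.59 + 0.74 = 9.84
α = (k/(k−1))·(1 − Σσᵢ²/σ²_total) = (7/6)·(1 − 9.84/20.84) = 0.616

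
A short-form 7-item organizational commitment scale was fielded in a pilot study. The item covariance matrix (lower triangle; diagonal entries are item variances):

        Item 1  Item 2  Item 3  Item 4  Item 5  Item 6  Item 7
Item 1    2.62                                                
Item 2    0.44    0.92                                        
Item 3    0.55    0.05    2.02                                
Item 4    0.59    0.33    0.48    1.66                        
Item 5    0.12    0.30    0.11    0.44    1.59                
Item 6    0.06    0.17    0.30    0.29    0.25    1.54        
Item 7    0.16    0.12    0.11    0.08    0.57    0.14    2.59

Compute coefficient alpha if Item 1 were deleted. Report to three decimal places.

Remaining items: Item 2, Item 3, Item 4, Item 5, Item 6, Item 7 (k = 6).
Σσ²ᵢ = 0.92 + 2.02 + 1.66 + 1.59 + 1.54 + 2.59 = 10.32
σ²_T = 10.32 + 2 × 3.74 = 17.80
α (item deleted) = (6/5)·(1 − 10.32/17.80) = 0.504

coefficient alpha = 0.504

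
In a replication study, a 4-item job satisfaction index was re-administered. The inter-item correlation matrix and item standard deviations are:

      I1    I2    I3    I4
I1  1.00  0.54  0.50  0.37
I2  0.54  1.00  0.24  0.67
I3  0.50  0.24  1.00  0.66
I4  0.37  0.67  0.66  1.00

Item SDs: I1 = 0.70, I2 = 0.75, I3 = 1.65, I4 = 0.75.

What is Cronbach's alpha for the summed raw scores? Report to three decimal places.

α = 0.720

Σσ²ᵢ = 0.70² + 0.75² + 1.65² + 0.75² = 4.3375
Covariances σ_ij = r_ij · s_i · s_j:
  σ(I1,I2) = 0.54 × 0.70 × 0.75 = 0.2835
  σ(I1,I3) = 0.50 × 0.70 × 1.65 = 0.5775
  σ(I1,I4) = 0.37 × 0.70 × 0.75 = 0.1943
  σ(I2,I3) = 0.24 × 0.75 × 1.65 = 0.2970
  σ(I2,I4) = 0.67 × 0.75 × 0.75 = 0.3769
  σ(I3,I4) = 0.66 × 1.65 × 0.75 = 0.8167
σ²_T = Σσ²ᵢ + 2·Σσ_ij = 4.3375 + 2 × 2.5459 = 9.4293
α = (4/3)·(1 − 4.3375/9.4293) = 0.720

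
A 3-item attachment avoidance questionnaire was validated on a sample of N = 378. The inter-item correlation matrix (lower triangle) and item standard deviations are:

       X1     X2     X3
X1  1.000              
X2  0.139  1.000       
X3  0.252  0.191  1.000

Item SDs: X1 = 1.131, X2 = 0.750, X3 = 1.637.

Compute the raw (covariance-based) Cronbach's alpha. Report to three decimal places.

Cronbach's alpha = 0.399

Σσ²ᵢ = 1.131² + 0.750² + 1.637² = 4.5214
Covariances σ_ij = r_ij · s_i · s_j:
  σ(X1,X2) = 0.139 × 1.131 × 0.750 = 0.1179
  σ(X1,X3) = 0.252 × 1.131 × 1.637 = 0.4666
  σ(X2,X3) = 0.191 × 0.750 × 1.637 = 0.2345
σ²_T = Σσ²ᵢ + 2·Σσ_ij = 4.5214 + 2 × 0.8190 = 6.1594
α = (3/2)·(1 − 4.5214/6.1594) = 0.399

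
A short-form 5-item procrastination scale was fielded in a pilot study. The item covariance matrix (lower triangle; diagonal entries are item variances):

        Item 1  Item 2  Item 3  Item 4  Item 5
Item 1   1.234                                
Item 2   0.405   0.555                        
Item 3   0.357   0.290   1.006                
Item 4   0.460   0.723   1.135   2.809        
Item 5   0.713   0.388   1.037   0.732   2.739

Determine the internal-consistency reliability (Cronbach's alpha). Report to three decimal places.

Σσ²ᵢ = 1.234 + 0.555 + 1.006 + 2.809 + 2.739 = 8.343
Sum of off-diagonal covariances = 6.240
Var(T) = 8.343 + 2 × 6.240 = 20.823
α = (k/(k−1))·(1 − Σσ²ᵢ/Var(T)) = (5/4)·(1 − 8.343/20.823) = 0.749

Cronbach's alpha = 0.749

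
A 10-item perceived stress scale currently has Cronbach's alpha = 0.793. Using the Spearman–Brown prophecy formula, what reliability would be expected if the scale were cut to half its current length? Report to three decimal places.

Length factor m = 1/2
α' = m·α / (1 − (1−m)·α)
   = 1/2 × 0.793 / (1 − (1 − 1/2) × 0.793)
   = 0.3965 / 0.6035 = 0.657

predicted reliability = 0.657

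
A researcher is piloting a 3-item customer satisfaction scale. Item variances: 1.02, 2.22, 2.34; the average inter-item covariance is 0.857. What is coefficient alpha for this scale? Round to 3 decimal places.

coefficient alpha = 0.719

Σσ²ᵢ = 1.02 + 2.22 + 2.34 = 5.58
Sum of the 3 distinct covariances = 3 × 0.857 = 2.571
σ²_total = Σσ²ᵢ + 2·Σcov = 5.58 + 2 × 2.571 = 10.722
α = (3/2)·(1 − 5.58/10.722) = 0.719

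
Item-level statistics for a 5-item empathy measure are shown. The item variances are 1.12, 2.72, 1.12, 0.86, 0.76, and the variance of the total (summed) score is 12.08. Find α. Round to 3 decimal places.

α = 0.569

sum of item variances = 1.12 + 2.72 + 1.12 + 0.86 + 0.76 = 6.58
α = (k/(k−1))·(1 − sum of item variances/σ²_T) = (5/4)·(1 − 6.58/12.08) = 0.569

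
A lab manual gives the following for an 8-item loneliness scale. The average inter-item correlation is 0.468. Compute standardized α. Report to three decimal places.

Standardized α = k·r̄ / (1 + (k−1)·r̄) = 8 × 0.468 / (1 + 7 × 0.468)
  = 3.7440 / 4.2760 = 0.876

standardized α = 0.876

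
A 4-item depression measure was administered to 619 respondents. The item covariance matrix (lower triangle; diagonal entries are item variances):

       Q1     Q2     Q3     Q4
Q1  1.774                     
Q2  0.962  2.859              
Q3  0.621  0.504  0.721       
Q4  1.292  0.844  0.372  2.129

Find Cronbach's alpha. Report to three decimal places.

Cronbach's alpha = 0.735

ΣVar(i) = 1.774 + 2.859 + 0.721 + 2.129 = 7.483
Sum of the distinct covariances = 4.595
total variance = 7.483 + 2 × 4.595 = 16.673
α = (k/(k−1))·(1 − ΣVar(i)/total variance) = (4/3)·(1 − 7.483/16.673) = 0.735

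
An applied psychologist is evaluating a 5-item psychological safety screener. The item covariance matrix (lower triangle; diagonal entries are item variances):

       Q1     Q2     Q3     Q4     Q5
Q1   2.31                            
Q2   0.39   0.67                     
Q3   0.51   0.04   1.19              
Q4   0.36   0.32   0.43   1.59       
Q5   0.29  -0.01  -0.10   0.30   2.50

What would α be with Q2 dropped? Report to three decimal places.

α = 0.427

Remaining items: Q1, Q3, Q4, Q5 (k = 4).
Σσᵢ² = 2.31 + 1.19 + 1.59 + 2.50 = 7.59
Var(T) = 7.59 + 2 × 1.79 = 11.17
α (item deleted) = (4/3)·(1 − 7.59/11.17) = 0.427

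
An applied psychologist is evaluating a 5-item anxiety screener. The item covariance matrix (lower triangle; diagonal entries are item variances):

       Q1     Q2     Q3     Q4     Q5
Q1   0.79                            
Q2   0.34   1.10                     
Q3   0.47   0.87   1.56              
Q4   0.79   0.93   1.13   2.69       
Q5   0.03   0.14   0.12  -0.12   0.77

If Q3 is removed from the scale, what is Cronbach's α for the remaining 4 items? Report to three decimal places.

Remaining items: Q1, Q2, Q4, Q5 (k = 4).
sum of item variances = 0.79 + 1.10 + 2.69 + 0.77 = 5.35
Var(T) = 5.35 + 2 × 2.11 = 9.57
α (item deleted) = (4/3)·(1 − 5.35/9.57) = 0.588

Cronbach's α = 0.588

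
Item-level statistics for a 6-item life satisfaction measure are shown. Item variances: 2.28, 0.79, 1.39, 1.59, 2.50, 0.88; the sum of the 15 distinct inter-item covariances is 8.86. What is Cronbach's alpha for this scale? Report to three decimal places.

α = 0.783

sum of item variances = 2.28 + 0.79 + 1.39 + 1.59 + 2.50 + 0.88 = 9.43
Sum of distinct covariances = 8.86
total variance = sum of item variances + 2·Σcov = 9.43 + 2 × 8.86 = 27.15
α = (6/5)·(1 − 9.43/27.15) = 0.783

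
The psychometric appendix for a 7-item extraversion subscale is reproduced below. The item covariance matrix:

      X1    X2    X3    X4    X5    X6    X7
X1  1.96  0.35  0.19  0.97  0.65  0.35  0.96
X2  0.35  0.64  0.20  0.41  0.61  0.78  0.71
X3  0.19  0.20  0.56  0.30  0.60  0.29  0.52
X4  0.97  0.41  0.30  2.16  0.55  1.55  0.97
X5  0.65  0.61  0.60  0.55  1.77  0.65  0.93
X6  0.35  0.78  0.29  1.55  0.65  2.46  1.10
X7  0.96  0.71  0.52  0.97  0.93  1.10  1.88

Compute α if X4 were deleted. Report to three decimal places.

Remaining items: X1, X2, X3, X5, X6, X7 (k = 6).
ΣVar(i) = 1.96 + 0.64 + 0.56 + 1.77 + 2.46 + 1.88 = 9.27
total variance = 9.27 + 2 × 8.89 = 27.05
α (item deleted) = (6/5)·(1 − 9.27/27.05) = 0.789

α = 0.789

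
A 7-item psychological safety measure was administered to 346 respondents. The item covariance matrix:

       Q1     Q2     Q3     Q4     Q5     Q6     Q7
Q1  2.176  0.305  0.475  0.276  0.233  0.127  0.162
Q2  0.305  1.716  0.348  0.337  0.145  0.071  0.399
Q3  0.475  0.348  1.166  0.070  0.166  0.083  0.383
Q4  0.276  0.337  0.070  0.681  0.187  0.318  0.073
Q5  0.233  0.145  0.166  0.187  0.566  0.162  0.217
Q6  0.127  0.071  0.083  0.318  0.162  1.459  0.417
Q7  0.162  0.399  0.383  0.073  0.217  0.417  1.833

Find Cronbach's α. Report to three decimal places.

ΣVar(i) = 2.176 + 1.716 + 1.166 + 0.681 + 0.566 + 1.459 + 1.833 = 9.597
Sum of the distinct covariances = 4.954
σ²_T = 9.597 + 2 × 4.954 = 19.505
α = (k/(k−1))·(1 − ΣVar(i)/σ²_T) = (7/6)·(1 − 9.597/19.505) = 0.593

Cronbach's α = 0.593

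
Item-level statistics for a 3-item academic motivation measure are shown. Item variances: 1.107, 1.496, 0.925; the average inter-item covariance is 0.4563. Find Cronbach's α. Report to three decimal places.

Σσ²ᵢ = 1.107 + 1.496 + 0.925 = 3.528
Sum of the 3 distinct covariances = 3 × 0.4563 = 1.3689
σ²_T = Σσ²ᵢ + 2·Σcov = 3.528 + 2 × 1.3689 = 6.2658
α = (3/2)·(1 − 3.528/6.2658) = 0.655

Cronbach's α = 0.655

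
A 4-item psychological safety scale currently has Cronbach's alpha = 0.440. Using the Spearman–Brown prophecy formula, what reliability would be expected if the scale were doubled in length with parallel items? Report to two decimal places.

predicted reliability = 0.61

Length factor m = 2
α' = m·α / (1 + (m−1)·α)
   = 2 × 0.440 / (1 + (2 − 1) × 0.440)
   = 0.8800 / 1.4400 = 0.61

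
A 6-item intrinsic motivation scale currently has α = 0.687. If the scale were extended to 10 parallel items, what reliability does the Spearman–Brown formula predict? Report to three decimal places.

predicted reliability = 0.785

Length factor m = 10/6 = 1.6667
α' = m·α / (1 + (m−1)·α)
   = 10/6 × 0.687 / (1 + (10/6 − 1) × 0.687)
   = 1.1450 / 1.4580 = 0.785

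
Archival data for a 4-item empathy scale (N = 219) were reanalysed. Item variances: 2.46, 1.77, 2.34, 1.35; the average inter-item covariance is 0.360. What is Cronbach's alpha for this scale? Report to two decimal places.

sum of item variances = 2.46 + 1.77 + 2.34 + 1.35 = 7.92
Sum of the 6 distinct covariances = 6 × 0.360 = 2.160
Var(T) = sum of item variances + 2·Σcov = 7.92 + 2 × 2.160 = 12.240
α = (4/3)·(1 − 7.92/12.240) = 0.47

α = 0.47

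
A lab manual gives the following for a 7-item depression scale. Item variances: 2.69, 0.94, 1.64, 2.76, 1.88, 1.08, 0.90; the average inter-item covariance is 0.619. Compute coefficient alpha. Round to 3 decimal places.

sum of item variances = 2.69 + 0.94 + 1.64 + 2.76 + 1.88 + 1.08 + 0.90 = 11.89
Sum of the 21 distinct covariances = 21 × 0.619 = 12.999
σ²_total = sum of item variances + 2·Σcov = 11.89 + 2 × 12.999 = 37.888
α = (7/6)·(1 − 11.89/37.888) = 0.801

coefficient alpha = 0.801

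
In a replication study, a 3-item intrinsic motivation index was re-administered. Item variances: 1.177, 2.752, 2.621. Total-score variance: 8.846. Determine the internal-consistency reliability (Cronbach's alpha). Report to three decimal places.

Cronbach's alpha = 0.389

ΣVar(i) = 1.177 + 2.752 + 2.621 = 6.550
α = (k/(k−1))·(1 − ΣVar(i)/Var(T)) = (3/2)·(1 − 6.550/8.846) = 0.389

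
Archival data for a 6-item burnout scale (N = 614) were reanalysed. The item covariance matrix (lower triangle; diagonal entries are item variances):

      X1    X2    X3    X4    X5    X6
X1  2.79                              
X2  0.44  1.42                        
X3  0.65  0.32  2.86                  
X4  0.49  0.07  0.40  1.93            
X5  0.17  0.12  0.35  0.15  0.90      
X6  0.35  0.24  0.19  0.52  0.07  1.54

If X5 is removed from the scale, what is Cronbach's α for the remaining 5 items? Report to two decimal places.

Remaining items: X1, X2, X3, X4, X6 (k = 5).
Σσᵢ² = 2.79 + 1.42 + 2.86 + 1.93 + 1.54 = 10.54
total variance = 10.54 + 2 × 3.67 = 17.88
α (item deleted) = (5/4)·(1 − 10.54/17.88) = 0.51

α = 0.51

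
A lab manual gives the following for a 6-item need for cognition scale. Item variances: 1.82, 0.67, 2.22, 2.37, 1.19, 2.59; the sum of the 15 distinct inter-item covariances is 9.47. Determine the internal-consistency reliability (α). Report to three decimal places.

sum of item variances = 1.82 + 0.67 + 2.22 + 2.37 + 1.19 + 2.59 = 10.86
Sum of distinct covariances = 9.47
σ²_total = sum of item variances + 2·Σcov = 10.86 + 2 × 9.47 = 29.80
α = (6/5)·(1 − 10.86/29.80) = 0.763

α = 0.763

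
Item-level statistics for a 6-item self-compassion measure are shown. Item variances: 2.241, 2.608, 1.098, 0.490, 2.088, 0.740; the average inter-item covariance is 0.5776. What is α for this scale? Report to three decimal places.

sum of item variances = 2.241 + 2.608 + 1.098 + 0.490 + 2.088 + 0.740 = 9.265
Sum of the 15 distinct covariances = 15 × 0.5776 = 8.6640
σ²_total = sum of item variances + 2·Σcov = 9.265 + 2 × 8.6640 = 26.5930
α = (6/5)·(1 − 9.265/26.5930) = 0.782

α = 0.782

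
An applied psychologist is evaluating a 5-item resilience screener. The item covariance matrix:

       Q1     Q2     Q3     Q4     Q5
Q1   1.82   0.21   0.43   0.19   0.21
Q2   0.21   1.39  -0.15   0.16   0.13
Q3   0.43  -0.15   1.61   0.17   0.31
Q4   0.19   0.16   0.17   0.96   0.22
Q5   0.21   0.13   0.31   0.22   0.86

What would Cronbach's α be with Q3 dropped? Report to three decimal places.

Remaining items: Q1, Q2, Q4, Q5 (k = 4).
sum of item variances = 1.82 + 1.39 + 0.96 + 0.86 = 5.03
total variance = 5.03 + 2 × 1.12 = 7.27
α (item deleted) = (4/3)·(1 − 5.03/7.27) = 0.411

α = 0.411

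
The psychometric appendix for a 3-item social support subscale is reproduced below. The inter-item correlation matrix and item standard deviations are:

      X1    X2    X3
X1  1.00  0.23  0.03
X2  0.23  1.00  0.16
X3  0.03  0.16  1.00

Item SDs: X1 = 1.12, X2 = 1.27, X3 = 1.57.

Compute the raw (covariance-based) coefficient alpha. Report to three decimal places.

Σσ²ᵢ = 1.12² + 1.27² + 1.57² = 5.3322
Covariances σ_ij = r_ij · s_i · s_j:
  σ(X1,X2) = 0.23 × 1.12 × 1.27 = 0.3272
  σ(X1,X3) = 0.03 × 1.12 × 1.57 = 0.0528
  σ(X2,X3) = 0.16 × 1.27 × 1.57 = 0.3190
σ²_T = Σσ²ᵢ + 2·Σσ_ij = 5.3322 + 2 × 0.6990 = 6.7302
α = (3/2)·(1 − 5.3322/6.7302) = 0.312

coefficient alpha = 0.312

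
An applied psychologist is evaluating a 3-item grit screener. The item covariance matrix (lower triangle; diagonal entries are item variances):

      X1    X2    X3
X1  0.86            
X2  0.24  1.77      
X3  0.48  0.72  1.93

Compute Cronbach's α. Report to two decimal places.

sum of item variances = 0.86 + 1.77 + 1.93 = 4.56
Sum of off-diagonal covariances = 1.44
total variance = 4.56 + 2 × 1.44 = 7.44
α = (k/(k−1))·(1 − sum of item variances/total variance) = (3/2)·(1 − 4.56/7.44) = 0.58

α = 0.58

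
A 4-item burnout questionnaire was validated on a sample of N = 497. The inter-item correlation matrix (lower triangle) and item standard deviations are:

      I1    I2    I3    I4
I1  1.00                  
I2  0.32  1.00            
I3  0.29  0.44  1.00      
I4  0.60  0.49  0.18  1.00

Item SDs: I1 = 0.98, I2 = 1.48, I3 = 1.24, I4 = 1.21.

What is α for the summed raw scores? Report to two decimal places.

α = 0.71

Σσ²ᵢ = 0.98² + 1.48² + 1.24² + 1.21² = 6.1525
Covariances σ_ij = r_ij · s_i · s_j:
  σ(I1,I2) = 0.32 × 0.98 × 1.48 = 0.4641
  σ(I1,I3) = 0.29 × 0.98 × 1.24 = 0.3524
  σ(I1,I4) = 0.60 × 0.98 × 1.21 = 0.7115
  σ(I2,I3) = 0.44 × 1.48 × 1.24 = 0.8075
  σ(I2,I4) = 0.49 × 1.48 × 1.21 = 0.8775
  σ(I3,I4) = 0.18 × 1.24 × 1.21 = 0.2701
σ²_T = Σσ²ᵢ + 2·Σσ_ij = 6.1525 + 2 × 3.4831 = 13.1187
α = (4/3)·(1 − 6.1525/13.1187) = 0.71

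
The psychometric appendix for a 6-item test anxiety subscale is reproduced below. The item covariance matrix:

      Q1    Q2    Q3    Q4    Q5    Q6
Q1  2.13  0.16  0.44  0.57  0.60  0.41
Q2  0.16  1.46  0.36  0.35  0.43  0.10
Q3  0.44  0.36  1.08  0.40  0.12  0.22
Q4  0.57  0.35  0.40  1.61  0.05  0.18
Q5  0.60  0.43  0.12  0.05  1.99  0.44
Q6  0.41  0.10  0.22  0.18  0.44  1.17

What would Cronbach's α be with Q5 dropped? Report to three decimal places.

Remaining items: Q1, Q2, Q3, Q4, Q6 (k = 5).
Σσ²ᵢ = 2.13 + 1.46 + 1.08 + 1.61 + 1.17 = 7.45
Var(T) = 7.45 + 2 × 3.19 = 13.83
α (item deleted) = (5/4)·(1 − 7.45/13.83) = 0.577

α = 0.577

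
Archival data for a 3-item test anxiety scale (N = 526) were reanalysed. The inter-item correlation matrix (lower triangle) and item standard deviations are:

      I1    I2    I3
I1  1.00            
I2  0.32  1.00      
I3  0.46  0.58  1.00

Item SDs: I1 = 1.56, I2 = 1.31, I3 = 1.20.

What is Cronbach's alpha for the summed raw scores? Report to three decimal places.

Σσ²ᵢ = 1.56² + 1.31² + 1.20² = 5.5897
Covariances σ_ij = r_ij · s_i · s_j:
  σ(I1,I2) = 0.32 × 1.56 × 1.31 = 0.6540
  σ(I1,I3) = 0.46 × 1.56 × 1.20 = 0.8611
  σ(I2,I3) = 0.58 × 1.31 × 1.20 = 0.9118
σ²_T = Σσ²ᵢ + 2·Σσ_ij = 5.5897 + 2 × 2.4269 = 10.4435
α = (3/2)·(1 − 5.5897/10.4435) = 0.697

α = 0.697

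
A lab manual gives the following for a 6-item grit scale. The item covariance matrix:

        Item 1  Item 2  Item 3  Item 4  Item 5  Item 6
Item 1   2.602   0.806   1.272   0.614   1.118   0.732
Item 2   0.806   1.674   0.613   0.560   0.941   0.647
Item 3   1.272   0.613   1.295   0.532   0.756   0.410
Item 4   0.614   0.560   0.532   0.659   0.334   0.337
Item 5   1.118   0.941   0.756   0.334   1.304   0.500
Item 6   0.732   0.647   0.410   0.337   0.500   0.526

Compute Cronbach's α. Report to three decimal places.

ΣVar(i) = 2.602 + 1.674 + 1.295 + 0.659 + 1.304 + 0.526 = 8.060
Σ_{i<j} σ_ij = 10.172
σ²_T = 8.060 + 2 × 10.172 = 28.404
α = (k/(k−1))·(1 − ΣVar(i)/σ²_T) = (6/5)·(1 − 8.060/28.404) = 0.859

Cronbach's α = 0.859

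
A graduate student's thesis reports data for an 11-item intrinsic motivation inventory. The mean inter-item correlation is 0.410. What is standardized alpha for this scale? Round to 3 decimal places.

α = 0.884

Standardized α = k·r̄ / (1 + (k−1)·r̄) = 11 × 0.410 / (1 + 10 × 0.410)
  = 4.5100 / 5.1000 = 0.884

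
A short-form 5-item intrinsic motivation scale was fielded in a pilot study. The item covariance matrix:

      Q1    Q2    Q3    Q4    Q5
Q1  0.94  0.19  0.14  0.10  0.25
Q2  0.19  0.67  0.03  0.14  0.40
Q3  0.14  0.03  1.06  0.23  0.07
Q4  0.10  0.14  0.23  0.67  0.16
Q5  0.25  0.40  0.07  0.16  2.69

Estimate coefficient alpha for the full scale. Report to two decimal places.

sum of item variances = 0.94 + 0.67 + 1.06 + 0.67 + 2.69 = 6.03
Sum of the distinct covariances = 1.71
total variance = 6.03 + 2 × 1.71 = 9.45
α = (k/(k−1))·(1 − sum of item variances/total variance) = (5/4)·(1 − 6.03/9.45) = 0.45

coefficient alpha = 0.45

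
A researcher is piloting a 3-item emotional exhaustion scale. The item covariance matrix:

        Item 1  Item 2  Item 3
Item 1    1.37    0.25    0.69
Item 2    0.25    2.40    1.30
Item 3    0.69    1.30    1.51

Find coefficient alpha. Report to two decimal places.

Σσ²ᵢ = 1.37 + 2.40 + 1.51 = 5.28
Sum of the distinct covariances = 2.24
σ²_T = 5.28 + 2 × 2.24 = 9.76
α = (k/(k−1))·(1 − Σσ²ᵢ/σ²_T) = (3/2)·(1 − 5.28/9.76) = 0.69

α = 0.69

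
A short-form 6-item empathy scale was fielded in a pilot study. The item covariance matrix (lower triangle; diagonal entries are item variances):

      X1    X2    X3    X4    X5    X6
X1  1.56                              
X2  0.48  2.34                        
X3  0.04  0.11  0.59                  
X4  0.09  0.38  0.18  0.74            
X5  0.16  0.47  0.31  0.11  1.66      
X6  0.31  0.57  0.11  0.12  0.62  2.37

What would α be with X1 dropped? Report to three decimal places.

α = 0.545

Remaining items: X2, X3, X4, X5, X6 (k = 5).
Σσᵢ² = 2.34 + 0.59 + 0.74 + 1.66 + 2.37 = 7.70
σ²_total = 7.70 + 2 × 2.98 = 13.66
α (item deleted) = (5/4)·(1 − 7.70/13.66) = 0.545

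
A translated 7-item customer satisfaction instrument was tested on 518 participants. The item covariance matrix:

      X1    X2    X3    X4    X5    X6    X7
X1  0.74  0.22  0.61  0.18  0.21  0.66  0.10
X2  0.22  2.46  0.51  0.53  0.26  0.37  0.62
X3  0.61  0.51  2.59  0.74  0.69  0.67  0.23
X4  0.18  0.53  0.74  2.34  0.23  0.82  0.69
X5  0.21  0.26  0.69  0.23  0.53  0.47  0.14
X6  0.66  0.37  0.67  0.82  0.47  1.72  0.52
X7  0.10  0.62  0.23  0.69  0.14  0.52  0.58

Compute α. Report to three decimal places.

sum of item variances = 0.74 + 2.46 + 2.59 + 2.34 + 0.53 + 1.72 + 0.58 = 10.96
Sum of off-diagonal covariances = 9.47
Var(T) = 10.96 + 2 × 9.47 = 29.90
α = (k/(k−1))·(1 − sum of item variances/Var(T)) = (7/6)·(1 − 10.96/29.90) = 0.739

α = 0.739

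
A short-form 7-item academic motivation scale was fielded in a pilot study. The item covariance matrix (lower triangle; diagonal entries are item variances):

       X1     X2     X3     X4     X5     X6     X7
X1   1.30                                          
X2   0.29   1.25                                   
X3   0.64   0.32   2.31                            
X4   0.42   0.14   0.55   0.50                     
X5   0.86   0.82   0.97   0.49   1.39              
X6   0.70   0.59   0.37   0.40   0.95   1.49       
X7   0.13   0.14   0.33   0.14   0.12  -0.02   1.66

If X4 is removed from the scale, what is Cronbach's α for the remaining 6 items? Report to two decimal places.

Remaining items: X1, X2, X3, X5, X6, X7 (k = 6).
Σσᵢ² = 1.30 + 1.25 + 2.31 + 1.39 + 1.49 + 1.66 = 9.40
σ²_total = 9.40 + 2 × 7.21 = 23.82
α (item deleted) = (6/5)·(1 − 9.40/23.82) = 0.73

α = 0.73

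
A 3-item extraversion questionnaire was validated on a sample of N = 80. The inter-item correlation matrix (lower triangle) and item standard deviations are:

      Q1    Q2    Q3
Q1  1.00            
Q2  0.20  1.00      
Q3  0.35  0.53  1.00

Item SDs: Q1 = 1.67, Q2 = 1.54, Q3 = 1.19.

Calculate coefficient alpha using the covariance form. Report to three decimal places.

coefficient alpha = 0.598

Σσ²ᵢ = 1.67² + 1.54² + 1.19² = 6.5766
Covariances σ_ij = r_ij · s_i · s_j:
  σ(Q1,Q2) = 0.20 × 1.67 × 1.54 = 0.5144
  σ(Q1,Q3) = 0.35 × 1.67 × 1.19 = 0.6956
  σ(Q2,Q3) = 0.53 × 1.54 × 1.19 = 0.9713
σ²_T = Σσ²ᵢ + 2·Σσ_ij = 6.5766 + 2 × 2.1813 = 10.9392
α = (3/2)·(1 − 6.5766/10.9392) = 0.598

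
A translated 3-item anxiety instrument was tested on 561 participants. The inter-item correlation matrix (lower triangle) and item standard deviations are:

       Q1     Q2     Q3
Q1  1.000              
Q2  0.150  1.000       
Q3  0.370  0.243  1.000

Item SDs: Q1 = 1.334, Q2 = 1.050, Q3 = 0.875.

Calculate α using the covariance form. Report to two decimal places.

α = 0.48

Σσ²ᵢ = 1.334² + 1.050² + 0.875² = 3.6477
Covariances σ_ij = r_ij · s_i · s_j:
  σ(Q1,Q2) = 0.150 × 1.334 × 1.050 = 0.2101
  σ(Q1,Q3) = 0.370 × 1.334 × 0.875 = 0.4319
  σ(Q2,Q3) = 0.243 × 1.050 × 0.875 = 0.2233
σ²_T = Σσ²ᵢ + 2·Σσ_ij = 3.6477 + 2 × 0.8653 = 5.3783
α = (3/2)·(1 − 3.6477/5.3783) = 0.48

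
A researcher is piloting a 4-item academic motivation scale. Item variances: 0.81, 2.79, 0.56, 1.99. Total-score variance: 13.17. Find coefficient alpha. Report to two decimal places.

α = 0.71

ΣVar(i) = 0.81 + 2.79 + 0.56 + 1.99 = 6.15
α = (k/(k−1))·(1 − ΣVar(i)/Var(T)) = (4/3)·(1 − 6.15/13.17) = 0.71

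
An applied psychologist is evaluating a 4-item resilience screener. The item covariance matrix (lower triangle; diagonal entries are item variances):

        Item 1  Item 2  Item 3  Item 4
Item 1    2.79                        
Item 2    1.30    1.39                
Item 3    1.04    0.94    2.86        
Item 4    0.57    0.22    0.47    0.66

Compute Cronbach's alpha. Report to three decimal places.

Cronbach's alpha = 0.721

Σσ²ᵢ = 2.79 + 1.39 + 2.86 + 0.66 = 7.70
Sum of the distinct covariances = 4.54
σ²_T = 7.70 + 2 × 4.54 = 16.78
α = (k/(k−1))·(1 − Σσ²ᵢ/σ²_T) = (4/3)·(1 − 7.70/16.78) = 0.721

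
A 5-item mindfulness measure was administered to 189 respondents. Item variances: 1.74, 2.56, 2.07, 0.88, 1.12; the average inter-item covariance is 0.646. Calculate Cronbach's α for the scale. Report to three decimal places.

α = 0.759

ΣVar(i) = 1.74 + 2.56 + 2.07 + 0.88 + 1.12 = 8.37
Sum of the 10 distinct covariances = 10 × 0.646 = 6.460
total variance = ΣVar(i) + 2·Σcov = 8.37 + 2 × 6.460 = 21.290
α = (5/4)·(1 − 8.37/21.290) = 0.759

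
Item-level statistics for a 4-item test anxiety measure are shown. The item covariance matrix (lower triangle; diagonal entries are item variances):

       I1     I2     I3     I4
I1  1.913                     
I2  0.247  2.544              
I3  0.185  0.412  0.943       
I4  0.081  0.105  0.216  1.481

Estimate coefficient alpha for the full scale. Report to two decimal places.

α = 0.35

sum of item variances = 1.913 + 2.544 + 0.943 + 1.481 = 6.881
Sum of off-diagonal covariances = 1.246
σ²_total = 6.881 + 2 × 1.246 = 9.373
α = (k/(k−1))·(1 − sum of item variances/σ²_total) = (4/3)·(1 − 6.881/9.373) = 0.35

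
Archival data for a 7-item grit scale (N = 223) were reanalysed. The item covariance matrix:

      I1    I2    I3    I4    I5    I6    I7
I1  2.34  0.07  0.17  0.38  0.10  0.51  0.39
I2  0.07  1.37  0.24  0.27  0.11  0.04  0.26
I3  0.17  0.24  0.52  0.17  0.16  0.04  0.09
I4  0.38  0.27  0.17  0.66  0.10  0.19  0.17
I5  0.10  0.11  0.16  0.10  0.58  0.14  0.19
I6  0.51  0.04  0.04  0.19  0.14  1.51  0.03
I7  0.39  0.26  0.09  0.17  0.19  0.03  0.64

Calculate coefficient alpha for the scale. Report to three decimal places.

α = 0.584

Σσ²ᵢ = 2.34 + 1.37 + 0.52 + 0.66 + 0.58 + 1.51 + 0.64 = 7.62
Σ_{i<j} σ_ij = 3.82
Var(T) = 7.62 + 2 × 3.82 = 15.26
α = (k/(k−1))·(1 − Σσ²ᵢ/Var(T)) = (7/6)·(1 − 7.62/15.26) = 0.584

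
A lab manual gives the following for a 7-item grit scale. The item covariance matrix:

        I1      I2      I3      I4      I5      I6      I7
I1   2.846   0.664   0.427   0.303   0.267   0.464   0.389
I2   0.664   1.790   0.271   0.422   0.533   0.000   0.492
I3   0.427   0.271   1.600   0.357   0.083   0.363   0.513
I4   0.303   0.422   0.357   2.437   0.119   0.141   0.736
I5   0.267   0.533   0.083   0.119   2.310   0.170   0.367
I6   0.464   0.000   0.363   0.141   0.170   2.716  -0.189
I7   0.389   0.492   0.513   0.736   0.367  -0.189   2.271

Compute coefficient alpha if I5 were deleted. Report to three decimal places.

Remaining items: I1, I2, I3, I4, I6, I7 (k = 6).
sum of item variances = 2.846 + 1.790 + 1.600 + 2.437 + 2.716 + 2.271 = 13.660
σ²_T = 13.660 + 2 × 5.353 = 24.366
α (item deleted) = (6/5)·(1 − 13.660/24.366) = 0.527

coefficient alpha = 0.527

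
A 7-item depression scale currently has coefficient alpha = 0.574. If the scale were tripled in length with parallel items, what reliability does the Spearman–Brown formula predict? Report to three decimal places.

predicted reliability = 0.802

Length factor m = 3
α' = m·α / (1 + (m−1)·α)
   = 3 × 0.574 / (1 + (3 − 1) × 0.574)
   = 1.7220 / 2.1480 = 0.802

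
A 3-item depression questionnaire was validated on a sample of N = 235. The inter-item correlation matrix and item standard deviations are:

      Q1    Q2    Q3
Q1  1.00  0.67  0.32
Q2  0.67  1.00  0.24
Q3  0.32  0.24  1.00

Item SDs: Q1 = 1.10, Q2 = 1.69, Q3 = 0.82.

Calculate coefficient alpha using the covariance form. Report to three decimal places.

Σσ²ᵢ = 1.10² + 1.69² + 0.82² = 4.7385
Covariances σ_ij = r_ij · s_i · s_j:
  σ(Q1,Q2) = 0.67 × 1.10 × 1.69 = 1.2455
  σ(Q1,Q3) = 0.32 × 1.10 × 0.82 = 0.2886
  σ(Q2,Q3) = 0.24 × 1.69 × 0.82 = 0.3326
σ²_T = Σσ²ᵢ + 2·Σσ_ij = 4.7385 + 2 × 1.8667 = 8.4719
α = (3/2)·(1 − 4.7385/8.4719) = 0.661

coefficient alpha = 0.661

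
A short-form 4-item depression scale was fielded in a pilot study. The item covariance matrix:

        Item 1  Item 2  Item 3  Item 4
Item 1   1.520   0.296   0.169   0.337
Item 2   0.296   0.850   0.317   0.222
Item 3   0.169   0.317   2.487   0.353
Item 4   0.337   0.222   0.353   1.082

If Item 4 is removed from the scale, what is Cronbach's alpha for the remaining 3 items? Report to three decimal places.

Remaining items: Item 1, Item 2, Item 3 (k = 3).
ΣVar(i) = 1.520 + 0.850 + 2.487 = 4.857
σ²_T = 4.857 + 2 × 0.782 = 6.421
α (item deleted) = (3/2)·(1 − 4.857/6.421) = 0.365

α = 0.365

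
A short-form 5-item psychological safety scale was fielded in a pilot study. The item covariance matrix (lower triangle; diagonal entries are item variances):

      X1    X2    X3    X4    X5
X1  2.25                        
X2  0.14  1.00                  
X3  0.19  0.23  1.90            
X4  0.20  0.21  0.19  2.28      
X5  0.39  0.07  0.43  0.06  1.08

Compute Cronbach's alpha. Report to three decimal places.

α = 0.414

Σσ²ᵢ = 2.25 + 1.00 + 1.90 + 2.28 + 1.08 = 8.51
Σ_{i<j} σ_ij = 2.11
Var(T) = 8.51 + 2 × 2.11 = 12.73
α = (k/(k−1))·(1 − Σσ²ᵢ/Var(T)) = (5/4)·(1 − 8.51/12.73) = 0.414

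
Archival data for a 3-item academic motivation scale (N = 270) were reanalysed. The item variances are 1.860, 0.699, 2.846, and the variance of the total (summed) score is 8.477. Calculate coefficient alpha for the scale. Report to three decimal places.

ΣVar(i) = 1.860 + 0.699 + 2.846 = 5.405
α = (k/(k−1))·(1 − ΣVar(i)/total variance) = (3/2)·(1 − 5.405/8.477) = 0.544

coefficient alpha = 0.544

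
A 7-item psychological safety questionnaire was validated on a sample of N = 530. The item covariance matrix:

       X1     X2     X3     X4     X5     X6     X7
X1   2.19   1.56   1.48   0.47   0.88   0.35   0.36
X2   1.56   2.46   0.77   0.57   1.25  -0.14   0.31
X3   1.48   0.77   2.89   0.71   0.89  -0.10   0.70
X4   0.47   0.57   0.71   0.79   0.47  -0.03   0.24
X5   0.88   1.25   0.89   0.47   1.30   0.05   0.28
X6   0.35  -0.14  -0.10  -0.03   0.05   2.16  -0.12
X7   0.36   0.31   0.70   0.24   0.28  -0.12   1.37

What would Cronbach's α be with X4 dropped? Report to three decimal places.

Remaining items: X1, X2, X3, X5, X6, X7 (k = 6).
Σσᵢ² = 2.19 + 2.46 + 2.89 + 1.30 + 2.16 + 1.37 = 12.37
total variance = 12.37 + 2 × 8.52 = 29.41
α (item deleted) = (6/5)·(1 − 12.37/29.41) = 0.695

Cronbach's α = 0.695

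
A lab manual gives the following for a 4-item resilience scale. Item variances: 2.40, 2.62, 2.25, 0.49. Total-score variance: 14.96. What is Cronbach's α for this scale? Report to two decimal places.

ΣVar(i) = 2.40 + 2.62 + 2.25 + 0.49 = 7.76
α = (k/(k−1))·(1 − ΣVar(i)/total variance) = (4/3)·(1 − 7.76/14.96) = 0.64

Cronbach's α = 0.64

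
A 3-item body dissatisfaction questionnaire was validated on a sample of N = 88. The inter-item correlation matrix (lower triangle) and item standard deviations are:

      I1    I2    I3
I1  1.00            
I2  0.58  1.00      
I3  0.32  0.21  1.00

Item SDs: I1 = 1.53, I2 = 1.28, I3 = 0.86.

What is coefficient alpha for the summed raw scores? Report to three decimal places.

Σσ²ᵢ = 1.53² + 1.28² + 0.86² = 4.7189
Covariances σ_ij = r_ij · s_i · s_j:
  σ(I1,I2) = 0.58 × 1.53 × 1.28 = 1.1359
  σ(I1,I3) = 0.32 × 1.53 × 0.86 = 0.4211
  σ(I2,I3) = 0.21 × 1.28 × 0.86 = 0.2312
σ²_T = Σσ²ᵢ + 2·Σσ_ij = 4.7189 + 2 × 1.7882 = 8.2953
α = (3/2)·(1 − 4.7189/8.2953) = 0.647

coefficient alpha = 0.647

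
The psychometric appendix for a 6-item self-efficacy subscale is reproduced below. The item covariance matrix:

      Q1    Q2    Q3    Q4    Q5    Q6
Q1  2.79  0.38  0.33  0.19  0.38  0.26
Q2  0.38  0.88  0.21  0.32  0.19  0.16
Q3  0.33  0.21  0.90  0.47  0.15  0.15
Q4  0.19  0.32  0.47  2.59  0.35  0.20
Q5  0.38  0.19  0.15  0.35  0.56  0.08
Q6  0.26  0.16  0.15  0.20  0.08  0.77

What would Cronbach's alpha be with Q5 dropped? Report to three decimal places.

α = 0.503

Remaining items: Q1, Q2, Q3, Q4, Q6 (k = 5).
Σσᵢ² = 2.79 + 0.88 + 0.90 + 2.59 + 0.77 = 7.93
σ²_T = 7.93 + 2 × 2.67 = 13.27
α (item deleted) = (5/4)·(1 − 7.93/13.27) = 0.503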